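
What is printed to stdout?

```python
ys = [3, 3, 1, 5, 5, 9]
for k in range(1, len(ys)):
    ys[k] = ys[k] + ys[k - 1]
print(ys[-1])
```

k=1: ys[1] = 3+3 = 6 → [3, 6, 1, 5, 5, 9]
k=2: ys[2] = 1+6 = 7 → [3, 6, 7, 5, 5, 9]
k=3: ys[3] = 5+7 = 12 → [3, 6, 7, 12, 5, 9]
k=4: ys[4] = 5+12 = 17 → [3, 6, 7, 12, 17, 9]
k=5: ys[5] = 9+17 = 26 → [3, 6, 7, 12, 17, 26]

26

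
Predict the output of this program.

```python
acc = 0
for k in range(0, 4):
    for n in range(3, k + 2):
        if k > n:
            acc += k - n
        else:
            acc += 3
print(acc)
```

k=2,n=3: not 2>3, acc = 0+3 = 3
k=3,n=3: not 3>3, acc = 3+3 = 6
k=3,n=4: not 3>4, acc = 6+3 = 9

9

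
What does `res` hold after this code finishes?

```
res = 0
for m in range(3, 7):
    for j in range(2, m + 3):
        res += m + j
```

m=3,j=2: res = 0+5 = 5
m=3,j=3: res = 5+6 = 11
m=3,j=4: res = 11+7 = 18
m=3,j=5: res = 18+8 = 26
m=4,j=2: res = 26+6 = 32
m=4,j=3: res = 32+7 = 39
m=4,j=4: res = 39+8 = 47
m=4,j=5: res = 47+9 = 56
m=4,j=6: res = 56+10 = 66
m=5,j=2: res = 66+7 = 73
m=5,j=3: res = 73+8 = 81
m=5,j=4: res = 81+9 = 90
m=5,j=5: res = 90+10 = 100
m=5,j=6: res = 100+11 = 111
m=5,j=7: res = 111+12 = 123
m=6,j=2: res = 123+8 = 131
m=6,j=3: res = 131+9 = 140
m=6,j=4: res = 140+10 = 150
m=6,j=5: res = 150+11 = 161
m=6,j=6: res = 161+12 = 173
m=6,j=7: res = 173+13 = 186
m=6,j=8: res = 186+14 = 200

200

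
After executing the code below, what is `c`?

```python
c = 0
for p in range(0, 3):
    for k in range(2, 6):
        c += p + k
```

54

p=0,k=2: c = 0+2 = 2
p=0,k=3: c = 2+3 = 5
p=0,k=4: c = 5+4 = 9
p=0,k=5: c = 9+5 = 14
p=1,k=2: c = 14+3 = 17
p=1,k=3: c = 17+4 = 21
p=1,k=4: c = 21+5 = 26
p=1,k=5: c = 26+6 = 32
p=2,k=2: c = 32+4 = 36
p=2,k=3: c = 36+5 = 41
p=2,k=4: c = 41+6 = 47
p=2,k=5: c = 47+7 = 54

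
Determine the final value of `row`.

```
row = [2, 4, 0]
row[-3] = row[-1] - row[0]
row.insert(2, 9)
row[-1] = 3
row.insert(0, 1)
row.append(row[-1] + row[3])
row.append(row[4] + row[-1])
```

[1, -2, 4, 9, 3, 12, 15]

row[-3] = row[-1]-row[0] = 0-2 = -2 → [-2, 4, 0]
insert 9 at 2 → [-2, 4, 9, 0]
row[-1] = 3 → [-2, 4, 9, 3]
insert 1 at 0 → [1, -2, 4, 9, 3]
append row[-1]+row[3] = 3+9 = 12 → [1, -2, 4, 9, 3, 12]
append row[4]+row[-1] = 3+12 = 15 → [1, -2, 4, 9, 3, 12, 15]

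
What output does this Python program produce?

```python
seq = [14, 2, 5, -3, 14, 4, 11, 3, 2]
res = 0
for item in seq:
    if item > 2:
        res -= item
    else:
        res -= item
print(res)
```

item=14: >2, res = 0-14 = -14
item=2: not >2, res = (-14)-2 = -16
item=5: >2, res = (-16)-5 = -21
item=-3: not >2, res = (-21)-(-3) = -18
item=14: >2, res = (-18)-14 = -32
item=4: >2, res = (-32)-4 = -36
item=11: >2, res = (-36)-11 = -47
item=3: >2, res = (-47)-3 = -50
item=2: not >2, res = (-50)-2 = -52

-52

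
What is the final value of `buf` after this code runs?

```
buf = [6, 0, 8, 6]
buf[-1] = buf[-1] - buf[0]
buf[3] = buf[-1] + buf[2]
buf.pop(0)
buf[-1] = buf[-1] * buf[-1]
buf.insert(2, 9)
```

buf[-1] = buf[-1]-buf[0] = 6-6 = 0 → [6, 0, 8, 0]
buf[3] = buf[-1]+buf[2] = 0+8 = 8 → [6, 0, 8, 8]
pop(0) removes 6 → [0, 8, 8]
buf[-1] = buf[-1]*buf[-1] = 8*8 = 64 → [0, 8, 64]
insert 9 at 2 → [0, 8, 9, 64]

[0, 8, 9, 64]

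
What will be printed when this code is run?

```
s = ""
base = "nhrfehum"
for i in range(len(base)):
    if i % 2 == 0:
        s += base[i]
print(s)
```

i=0: add 'n' → 'n'
i=1: skip
i=2: add 'r' → 'nr'
i=3: skip
i=4: add 'e' → 'nre'
i=5: skip
i=6: add 'u' → 'nreu'
i=7: skip

nreu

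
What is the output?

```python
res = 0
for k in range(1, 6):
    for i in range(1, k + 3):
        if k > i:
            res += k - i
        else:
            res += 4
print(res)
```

k=1,i=1: not 1>1, res = 0+4 = 4
k=1,i=2: not 1>2, res = 4+4 = 8
k=1,i=3: not 1>3, res = 8+4 = 12
k=2,i=1: 2>1, res = 12+1 = 13
k=2,i=2: not 2>2, res = 13+4 = 17
k=2,i=3: not 2>3, res = 17+4 = 21
k=2,i=4: not 2>4, res = 21+4 = 25
k=3,i=1: 3>1, res = 25+2 = 27
k=3,i=2: 3>2, res = 27+1 = 28
k=3,i=3: not 3>3, res = 28+4 = 32
k=3,i=4: not 3>4, res = 32+4 = 36
k=3,i=5: not 3>5, res = 36+4 = 40
k=4,i=1: 4>1, res = 40+3 = 43
k=4,i=2: 4>2, res = 43+2 = 45
k=4,i=3: 4>3, res = 45+1 = 46
k=4,i=4: not 4>4, res = 46+4 = 50
k=4,i=5: not 4>5, res = 50+4 = 54
k=4,i=6: not 4>6, res = 54+4 = 58
k=5,i=1: 5>1, res = 58+4 = 62
k=5,i=2: 5>2, res = 62+3 = 65
k=5,i=3: 5>3, res = 65+2 = 67
k=5,i=4: 5>4, res = 67+1 = 68
k=5,i=5: not 5>5, res = 68+4 = 72
k=5,i=6: not 5>6, res = 72+4 = 76
k=5,i=7: not 5>7, res = 76+4 = 80

80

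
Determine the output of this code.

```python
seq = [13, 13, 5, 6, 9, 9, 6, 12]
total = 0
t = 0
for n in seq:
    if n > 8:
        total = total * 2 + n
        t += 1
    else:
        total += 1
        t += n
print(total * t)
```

n=13: >8, total = 0*2+13 = 13; t=1
n=13: >8, total = 13*2+13 = 39; t=2
n=5: not >8, total = 39+1 = 40; t=7
n=6: not >8, total = 40+1 = 41; t=13
n=9: >8, total = 41*2+9 = 91; t=14
n=9: >8, total = 91*2+9 = 191; t=15
n=6: not >8, total = 191+1 = 192; t=21
n=12: >8, total = 192*2+12 = 396; t=22
total*t = 396*22 = 8712

8712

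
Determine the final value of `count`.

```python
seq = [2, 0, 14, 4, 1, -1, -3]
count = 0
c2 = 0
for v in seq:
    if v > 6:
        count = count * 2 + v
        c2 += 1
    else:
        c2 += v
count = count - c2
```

10

v=2: not >6; c2=2
v=0: not >6; c2=2
v=14: >6, count = 0*2+14 = 14; c2=3
v=4: not >6; c2=7
v=1: not >6; c2=8
v=-1: not >6; c2=7
v=-3: not >6; c2=4
count-c2 = 14-4 = 10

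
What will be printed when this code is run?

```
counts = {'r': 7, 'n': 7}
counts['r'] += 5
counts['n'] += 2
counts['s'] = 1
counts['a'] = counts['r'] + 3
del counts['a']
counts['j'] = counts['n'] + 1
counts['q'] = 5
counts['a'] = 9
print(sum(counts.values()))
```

counts['r'] = 7+5 = 12 → {'r': 12, 'n': 7}
counts['n'] = 7+2 = 9 → {'r': 12, 'n': 9}
counts['s'] = 1 → {'r': 12, 'n': 9, 's': 1}
counts['a'] = counts['r']+3 = 15 → {'r': 12, 'n': 9, 's': 1, 'a': 15}
del 'a' → {'r': 12, 'n': 9, 's': 1}
counts['j'] = counts['n']+1 = 10 → {'r': 12, 'n': 9, 's': 1, 'j': 10}
counts['q'] = 5 → {'r': 12, 'n': 9, 's': 1, 'j': 10, 'q': 5}
counts['a'] = 9 → {'r': 12, 'n': 9, 's': 1, 'j': 10, 'q': 5, 'a': 9}
sum of values = 46

46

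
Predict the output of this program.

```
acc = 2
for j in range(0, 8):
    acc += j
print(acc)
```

30

j=0: acc = 2+0 = 2
j=1: acc = 2+1 = 3
j=2: acc = 3+2 = 5
j=3: acc = 5+3 = 8
j=4: acc = 8+4 = 12
j=5: acc = 12+5 = 17
j=6: acc = 17+6 = 23
j=7: acc = 23+7 = 30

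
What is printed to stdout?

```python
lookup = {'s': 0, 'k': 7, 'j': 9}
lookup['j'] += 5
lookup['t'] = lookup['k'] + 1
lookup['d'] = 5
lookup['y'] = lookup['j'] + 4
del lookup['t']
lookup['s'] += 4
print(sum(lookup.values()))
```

lookup['j'] = 9+5 = 14 → {'s': 0, 'k': 7, 'j': 14}
lookup['t'] = lookup['k']+1 = 8 → {'s': 0, 'k': 7, 'j': 14, 't': 8}
lookup['d'] = 5 → {'s': 0, 'k': 7, 'j': 14, 't': 8, 'd': 5}
lookup['y'] = lookup['j']+4 = 18 → {'s': 0, 'k': 7, 'j': 14, 't': 8, 'd': 5, 'y': 18}
del 't' → {'s': 0, 'k': 7, 'j': 14, 'd': 5, 'y': 18}
lookup['s'] = 0+4 = 4 → {'s': 4, 'k': 7, 'j': 14, 'd': 5, 'y': 18}
sum of values = 48

48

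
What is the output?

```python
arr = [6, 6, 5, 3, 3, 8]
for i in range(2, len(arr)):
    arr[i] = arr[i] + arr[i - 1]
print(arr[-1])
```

25

i=2: arr[2] = 5+6 = 11 → [6, 6, 11, 3, 3, 8]
i=3: arr[3] = 3+11 = 14 → [6, 6, 11, 14, 3, 8]
i=4: arr[4] = 3+14 = 17 → [6, 6, 11, 14, 17, 8]
i=5: arr[5] = 8+17 = 25 → [6, 6, 11, 14, 17, 25]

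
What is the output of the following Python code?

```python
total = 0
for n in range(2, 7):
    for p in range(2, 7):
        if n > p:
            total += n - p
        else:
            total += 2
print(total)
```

n=2,p=2: not 2>2, total = 0+2 = 2
n=2,p=3: not 2>3, total = 2+2 = 4
n=2,p=4: not 2>4, total = 4+2 = 6
n=2,p=5: not 2>5, total = 6+2 = 8
n=2,p=6: not 2>6, total = 8+2 = 10
n=3,p=2: 3>2, total = 10+1 = 11
n=3,p=3: not 3>3, total = 11+2 = 13
n=3,p=4: not 3>4, total = 13+2 = 15
n=3,p=5: not 3>5, total = 15+2 = 17
n=3,p=6: not 3>6, total = 17+2 = 19
n=4,p=2: 4>2, total = 19+2 = 21
n=4,p=3: 4>3, total = 21+1 = 22
n=4,p=4: not 4>4, total = 22+2 = 24
n=4,p=5: not 4>5, total = 24+2 = 26
n=4,p=6: not 4>6, total = 26+2 = 28
n=5,p=2: 5>2, total = 28+3 = 31
n=5,p=3: 5>3, total = 31+2 = 33
n=5,p=4: 5>4, total = 33+1 = 34
n=5,p=5: not 5>5, total = 34+2 = 36
n=5,p=6: not 5>6, total = 36+2 = 38
n=6,p=2: 6>2, total = 38+4 = 42
n=6,p=3: 6>3, total = 42+3 = 45
n=6,p=4: 6>4, total = 45+2 = 47
n=6,p=5: 6>5, total = 47+1 = 48
n=6,p=6: not 6>6, total = 48+2 = 50

50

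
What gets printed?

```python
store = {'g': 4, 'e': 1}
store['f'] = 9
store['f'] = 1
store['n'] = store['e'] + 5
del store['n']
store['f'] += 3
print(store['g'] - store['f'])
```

0

store['f'] = 9 → {'g': 4, 'e': 1, 'f': 9}
store['f'] = 1 → {'g': 4, 'e': 1, 'f': 1}
store['n'] = store['e']+5 = 6 → {'g': 4, 'e': 1, 'f': 1, 'n': 6}
del 'n' → {'g': 4, 'e': 1, 'f': 1}
store['f'] = 1+3 = 4 → {'g': 4, 'e': 1, 'f': 4}
store['g']-store['f'] = 4-4 = 0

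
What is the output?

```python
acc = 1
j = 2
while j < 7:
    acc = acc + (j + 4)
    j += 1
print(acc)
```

j=2: acc = 1+6 = 7
j=3: acc = 7+7 = 14
j=4: acc = 14+8 = 22
j=5: acc = 22+9 = 31
j=6: acc = 31+10 = 41

41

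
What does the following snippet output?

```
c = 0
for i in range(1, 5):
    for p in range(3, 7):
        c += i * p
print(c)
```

i=1,p=3: c = 0+3 = 3
i=1,p=4: c = 3+4 = 7
i=1,p=5: c = 7+5 = 12
i=1,p=6: c = 12+6 = 18
i=2,p=3: c = 18+6 = 24
i=2,p=4: c = 24+8 = 32
i=2,p=5: c = 32+10 = 42
i=2,p=6: c = 42+12 = 54
i=3,p=3: c = 54+9 = 63
i=3,p=4: c = 63+12 = 75
i=3,p=5: c = 75+15 = 90
i=3,p=6: c = 90+18 = 108
i=4,p=3: c = 108+12 = 120
i=4,p=4: c = 120+16 = 136
i=4,p=5: c = 136+20 = 156
i=4,p=6: c = 156+24 = 180

180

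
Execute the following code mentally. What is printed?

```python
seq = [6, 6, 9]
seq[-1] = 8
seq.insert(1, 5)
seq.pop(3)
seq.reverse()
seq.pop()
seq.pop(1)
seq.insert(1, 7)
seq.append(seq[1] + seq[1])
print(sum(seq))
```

seq[-1] = 8 → [6, 6, 8]
insert 5 at 1 → [6, 5, 6, 8]
pop(3) removes 8 → [6, 5, 6]
reverse → [6, 5, 6]
pop() removes 6 → [6, 5]
pop(1) removes 5 → [6]
insert 7 at 1 → [6, 7]
append seq[1]+seq[1] = 7+7 = 14 → [6, 7, 14]
sum = 27

27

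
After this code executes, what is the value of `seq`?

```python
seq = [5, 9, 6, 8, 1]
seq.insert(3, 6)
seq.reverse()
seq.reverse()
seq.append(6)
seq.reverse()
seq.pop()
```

[6, 1, 8, 6, 6, 9]

insert 6 at 3 → [5, 9, 6, 6, 8, 1]
reverse → [1, 8, 6, 6, 9, 5]
reverse → [5, 9, 6, 6, 8, 1]
append 6 → [5, 9, 6, 6, 8, 1, 6]
reverse → [6, 1, 8, 6, 6, 9, 5]
pop() removes 5 → [6, 1, 8, 6, 6, 9]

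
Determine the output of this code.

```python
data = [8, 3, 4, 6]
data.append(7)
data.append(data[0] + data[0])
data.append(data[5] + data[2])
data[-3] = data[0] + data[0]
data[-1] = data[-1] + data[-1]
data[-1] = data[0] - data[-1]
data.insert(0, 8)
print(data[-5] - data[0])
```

-4

append 7 → [8, 3, 4, 6, 7]
append data[0]+data[0] = 8+8 = 16 → [8, 3, 4, 6, 7, 16]
append data[5]+data[2] = 16+4 = 20 → [8, 3, 4, 6, 7, 16, 20]
data[-3] = data[0]+data[0] = 8+8 = 16 → [8, 3, 4, 6, 16, 16, 20]
data[-1] = data[-1]+data[-1] = 20+20 = 40 → [8, 3, 4, 6, 16, 16, 40]
data[-1] = data[0]-data[-1] = 8-40 = -32 → [8, 3, 4, 6, 16, 16, -32]
insert 8 at 0 → [8, 8, 3, 4, 6, 16, 16, -32]
data[-5]-data[0] = 4-8 = -4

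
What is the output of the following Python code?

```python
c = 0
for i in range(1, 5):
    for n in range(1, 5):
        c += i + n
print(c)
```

80

i=1,n=1: c = 0+2 = 2
i=1,n=2: c = 2+3 = 5
i=1,n=3: c = 5+4 = 9
i=1,n=4: c = 9+5 = 14
i=2,n=1: c = 14+3 = 17
i=2,n=2: c = 17+4 = 21
i=2,n=3: c = 21+5 = 26
i=2,n=4: c = 26+6 = 32
i=3,n=1: c = 32+4 = 36
i=3,n=2: c = 36+5 = 41
i=3,n=3: c = 41+6 = 47
i=3,n=4: c = 47+7 = 54
i=4,n=1: c = 54+5 = 59
i=4,n=2: c = 59+6 = 65
i=4,n=3: c = 65+7 = 72
i=4,n=4: c = 72+8 = 80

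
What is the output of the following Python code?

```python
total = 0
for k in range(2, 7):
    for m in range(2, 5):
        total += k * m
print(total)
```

180

k=2,m=2: total = 0+4 = 4
k=2,m=3: total = 4+6 = 10
k=2,m=4: total = 10+8 = 18
k=3,m=2: total = 18+6 = 24
k=3,m=3: total = 24+9 = 33
k=3,m=4: total = 33+12 = 45
k=4,m=2: total = 45+8 = 53
k=4,m=3: total = 53+12 = 65
k=4,m=4: total = 65+16 = 81
k=5,m=2: total = 81+10 = 91
k=5,m=3: total = 91+15 = 106
k=5,m=4: total = 106+20 = 126
k=6,m=2: total = 126+12 = 138
k=6,m=3: total = 138+18 = 156
k=6,m=4: total = 156+24 = 180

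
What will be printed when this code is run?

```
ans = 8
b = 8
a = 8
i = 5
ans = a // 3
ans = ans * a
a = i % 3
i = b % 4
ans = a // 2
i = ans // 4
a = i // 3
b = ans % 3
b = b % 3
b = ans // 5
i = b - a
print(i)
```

ans = 8//3 = 2
ans = 2*8 = 16
a = 5%3 = 2
i = 8%4 = 0
ans = 2//2 = 1
i = 1//4 = 0
a = 0//3 = 0
b = 1%3 = 1
b = 1%3 = 1
b = 1//5 = 0
i = 0-0 = 0

0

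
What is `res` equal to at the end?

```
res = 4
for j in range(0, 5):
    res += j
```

14

j=0: res = 4+0 = 4
j=1: res = 4+1 = 5
j=2: res = 5+2 = 7
j=3: res = 7+3 = 10
j=4: res = 10+4 = 14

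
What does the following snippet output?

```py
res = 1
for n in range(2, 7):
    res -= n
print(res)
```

-19

n=2: res = 1-2 = -1
n=3: res = (-1)-3 = -4
n=4: res = (-4)-4 = -8
n=5: res = (-8)-5 = -13
n=6: res = (-13)-6 = -19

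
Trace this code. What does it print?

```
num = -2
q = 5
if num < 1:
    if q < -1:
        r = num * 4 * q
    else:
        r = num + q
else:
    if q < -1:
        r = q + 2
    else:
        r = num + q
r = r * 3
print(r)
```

num=-2, q=5
num < 1 is True; q < -1 is False
→ r = num + q = 3
r = 3*3 = 9

9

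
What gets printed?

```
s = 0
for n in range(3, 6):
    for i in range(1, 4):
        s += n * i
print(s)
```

n=3,i=1: s = 0+3 = 3
n=3,i=2: s = 3+6 = 9
n=3,i=3: s = 9+9 = 18
n=4,i=1: s = 18+4 = 22
n=4,i=2: s = 22+8 = 30
n=4,i=3: s = 30+12 = 42
n=5,i=1: s = 42+5 = 47
n=5,i=2: s = 47+10 = 57
n=5,i=3: s = 57+15 = 72

72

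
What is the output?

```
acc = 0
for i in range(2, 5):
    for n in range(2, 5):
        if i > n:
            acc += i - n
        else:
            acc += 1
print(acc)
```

10

i=2,n=2: not 2>2, acc = 0+1 = 1
i=2,n=3: not 2>3, acc = 1+1 = 2
i=2,n=4: not 2>4, acc = 2+1 = 3
i=3,n=2: 3>2, acc = 3+1 = 4
i=3,n=3: not 3>3, acc = 4+1 = 5
i=3,n=4: not 3>4, acc = 5+1 = 6
i=4,n=2: 4>2, acc = 6+2 = 8
i=4,n=3: 4>3, acc = 8+1 = 9
i=4,n=4: not 4>4, acc = 9+1 = 10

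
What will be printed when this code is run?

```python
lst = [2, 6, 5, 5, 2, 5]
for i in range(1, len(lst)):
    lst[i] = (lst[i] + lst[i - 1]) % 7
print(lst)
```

[2, 1, 6, 4, 6, 4]

i=1: lst[1] = (6+2)%7 = 1 → [2, 1, 5, 5, 2, 5]
i=2: lst[2] = (5+1)%7 = 6 → [2, 1, 6, 5, 2, 5]
i=3: lst[3] = (5+6)%7 = 4 → [2, 1, 6, 4, 2, 5]
i=4: lst[4] = (2+4)%7 = 6 → [2, 1, 6, 4, 6, 5]
i=5: lst[5] = (5+6)%7 = 4 → [2, 1, 6, 4, 6, 4]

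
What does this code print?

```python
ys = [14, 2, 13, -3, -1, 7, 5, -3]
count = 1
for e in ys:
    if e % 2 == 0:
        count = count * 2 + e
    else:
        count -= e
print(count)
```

e=14: even, count = 1*2+14 = 16
e=2: even, count = 16*2+2 = 34
e=13: not even, count = 34-13 = 21
e=-3: not even, count = 21-(-3) = 24
e=-1: not even, count = 24-(-1) = 25
e=7: not even, count = 25-7 = 18
e=5: not even, count = 18-5 = 13
e=-3: not even, count = 13-(-3) = 16

16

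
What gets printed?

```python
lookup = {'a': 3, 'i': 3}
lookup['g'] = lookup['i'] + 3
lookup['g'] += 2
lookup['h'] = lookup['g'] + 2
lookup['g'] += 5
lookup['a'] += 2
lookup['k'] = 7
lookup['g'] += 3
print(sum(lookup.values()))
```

lookup['g'] = lookup['i']+3 = 6 → {'a': 3, 'i': 3, 'g': 6}
lookup['g'] = 6+2 = 8 → {'a': 3, 'i': 3, 'g': 8}
lookup['h'] = lookup['g']+2 = 10 → {'a': 3, 'i': 3, 'g': 8, 'h': 10}
lookup['g'] = 8+5 = 13 → {'a': 3, 'i': 3, 'g': 13, 'h': 10}
lookup['a'] = 3+2 = 5 → {'a': 5, 'i': 3, 'g': 13, 'h': 10}
lookup['k'] = 7 → {'a': 5, 'i': 3, 'g': 13, 'h': 10, 'k': 7}
lookup['g'] = 13+3 = 16 → {'a': 5, 'i': 3, 'g': 16, 'h': 10, 'k': 7}
sum of values = 41

41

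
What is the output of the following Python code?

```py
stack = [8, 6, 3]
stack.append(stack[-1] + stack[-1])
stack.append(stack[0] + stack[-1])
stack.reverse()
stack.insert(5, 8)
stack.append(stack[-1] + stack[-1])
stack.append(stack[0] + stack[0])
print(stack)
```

append stack[-1]+stack[-1] = 3+3 = 6 → [8, 6, 3, 6]
append stack[0]+stack[-1] = 8+6 = 14 → [8, 6, 3, 6, 14]
reverse → [14, 6, 3, 6, 8]
insert 8 at 5 → [14, 6, 3, 6, 8, 8]
append stack[-1]+stack[-1] = 8+8 = 16 → [14, 6, 3, 6, 8, 8, 16]
append stack[0]+stack[0] = 14+14 = 28 → [14, 6, 3, 6, 8, 8, 16, 28]

[14, 6, 3, 6, 8, 8, 16, 28]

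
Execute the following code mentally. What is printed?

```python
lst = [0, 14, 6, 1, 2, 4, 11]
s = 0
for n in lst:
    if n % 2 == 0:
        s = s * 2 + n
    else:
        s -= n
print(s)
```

n=0: even, s = 0*2+0 = 0
n=14: even, s = 0*2+14 = 14
n=6: even, s = 14*2+6 = 34
n=1: not even, s = 34-1 = 33
n=2: even, s = 33*2+2 = 68
n=4: even, s = 68*2+4 = 140
n=11: not even, s = 140-11 = 129

129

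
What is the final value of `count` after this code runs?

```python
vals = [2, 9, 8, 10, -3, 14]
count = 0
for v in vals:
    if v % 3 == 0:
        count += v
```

6

v=2: not %3==0
v=9: %3==0, count = 0+9 = 9
v=8: not %3==0
v=10: not %3==0
v=-3: %3==0, count = 9+(-3) = 6
v=14: not %3==0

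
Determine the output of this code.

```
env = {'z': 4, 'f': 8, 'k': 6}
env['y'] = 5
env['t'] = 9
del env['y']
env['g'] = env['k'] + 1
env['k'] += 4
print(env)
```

{'z': 4, 'f': 8, 'k': 10, 't': 9, 'g': 7}

env['y'] = 5 → {'z': 4, 'f': 8, 'k': 6, 'y': 5}
env['t'] = 9 → {'z': 4, 'f': 8, 'k': 6, 'y': 5, 't': 9}
del 'y' → {'z': 4, 'f': 8, 'k': 6, 't': 9}
env['g'] = env['k']+1 = 7 → {'z': 4, 'f': 8, 'k': 6, 't': 9, 'g': 7}
env['k'] = 6+4 = 10 → {'z': 4, 'f': 8, 'k': 10, 't': 9, 'g': 7}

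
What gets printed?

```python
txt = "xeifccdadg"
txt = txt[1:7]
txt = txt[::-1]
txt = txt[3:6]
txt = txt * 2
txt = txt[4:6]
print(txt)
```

slice [1:7] → 'eifccd'
reverse → 'dccfie'
slice [3:6] → 'fie'
repeat ×2 → 'fiefie'
slice [4:6] → 'ie'

ie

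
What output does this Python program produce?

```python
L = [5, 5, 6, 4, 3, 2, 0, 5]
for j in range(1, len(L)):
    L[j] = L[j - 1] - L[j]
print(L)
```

j=1: L[1] = 5-5 = 0 → [5, 0, 6, 4, 3, 2, 0, 5]
j=2: L[2] = 0-6 = -6 → [5, 0, -6, 4, 3, 2, 0, 5]
j=3: L[3] = (-6)-4 = -10 → [5, 0, -6, -10, 3, 2, 0, 5]
j=4: L[4] = (-10)-3 = -13 → [5, 0, -6, -10, -13, 2, 0, 5]
j=5: L[5] = (-13)-2 = -15 → [5, 0, -6, -10, -13, -15, 0, 5]
j=6: L[6] = (-15)-0 = -15 → [5, 0, -6, -10, -13, -15, -15, 5]
j=7: L[7] = (-15)-5 = -20 → [5, 0, -6, -10, -13, -15, -15, -20]

[5, 0, -6, -10, -13, -15, -15, -20]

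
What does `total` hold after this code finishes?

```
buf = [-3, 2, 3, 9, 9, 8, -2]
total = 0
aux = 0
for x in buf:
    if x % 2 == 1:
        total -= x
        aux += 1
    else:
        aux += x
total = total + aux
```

-6

x=-3: odd, total = 0-(-3) = 3; aux=1
x=2: not odd; aux=3
x=3: odd, total = 3-3 = 0; aux=4
x=9: odd, total = 0-9 = -9; aux=5
x=9: odd, total = (-9)-9 = -18; aux=6
x=8: not odd; aux=14
x=-2: not odd; aux=12
total+aux = (-18)+12 = -6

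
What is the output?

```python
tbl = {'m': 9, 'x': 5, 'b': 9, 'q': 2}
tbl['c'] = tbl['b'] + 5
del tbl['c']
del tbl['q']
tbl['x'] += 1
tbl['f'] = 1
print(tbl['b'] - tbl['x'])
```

3

tbl['c'] = tbl['b']+5 = 14 → {'m': 9, 'x': 5, 'b': 9, 'q': 2, 'c': 14}
del 'c' → {'m': 9, 'x': 5, 'b': 9, 'q': 2}
del 'q' → {'m': 9, 'x': 5, 'b': 9}
tbl['x'] = 5+1 = 6 → {'m': 9, 'x': 6, 'b': 9}
tbl['f'] = 1 → {'m': 9, 'x': 6, 'b': 9, 'f': 1}
tbl['b']-tbl['x'] = 9-6 = 3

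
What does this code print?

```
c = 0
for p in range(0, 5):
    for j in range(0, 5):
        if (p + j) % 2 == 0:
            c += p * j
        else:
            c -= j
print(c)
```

p=0,j=0: even sum, c = 0+0 = 0
p=0,j=1: odd sum, c = 0-1 = -1
p=0,j=2: even sum, c = (-1)+0 = -1
p=0,j=3: odd sum, c = (-1)-3 = -4
p=0,j=4: even sum, c = (-4)+0 = -4
p=1,j=0: odd sum, c = (-4)-0 = -4
p=1,j=1: even sum, c = (-4)+1 = -3
p=1,j=2: odd sum, c = (-3)-2 = -5
p=1,j=3: even sum, c = (-5)+3 = -2
p=1,j=4: odd sum, c = (-2)-4 = -6
p=2,j=0: even sum, c = (-6)+0 = -6
p=2,j=1: odd sum, c = (-6)-1 = -7
p=2,j=2: even sum, c = (-7)+4 = -3
p=2,j=3: odd sum, c = (-3)-3 = -6
p=2,j=4: even sum, c = (-6)+8 = 2
p=3,j=0: odd sum, c = 2-0 = 2
p=3,j=1: even sum, c = 2+3 = 5
p=3,j=2: odd sum, c = 5-2 = 3
p=3,j=3: even sum, c = 3+9 = 12
p=3,j=4: odd sum, c = 12-4 = 8
p=4,j=0: even sum, c = 8+0 = 8
p=4,j=1: odd sum, c = 8-1 = 7
p=4,j=2: even sum, c = 7+8 = 15
p=4,j=3: odd sum, c = 15-3 = 12
p=4,j=4: even sum, c = 12+16 = 28

28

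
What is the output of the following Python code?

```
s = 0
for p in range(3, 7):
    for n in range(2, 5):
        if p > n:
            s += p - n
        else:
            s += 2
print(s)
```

25

p=3,n=2: 3>2, s = 0+1 = 1
p=3,n=3: not 3>3, s = 1+2 = 3
p=3,n=4: not 3>4, s = 3+2 = 5
p=4,n=2: 4>2, s = 5+2 = 7
p=4,n=3: 4>3, s = 7+1 = 8
p=4,n=4: not 4>4, s = 8+2 = 10
p=5,n=2: 5>2, s = 10+3 = 13
p=5,n=3: 5>3, s = 13+2 = 15
p=5,n=4: 5>4, s = 15+1 = 16
p=6,n=2: 6>2, s = 16+4 = 20
p=6,n=3: 6>3, s = 20+3 = 23
p=6,n=4: 6>4, s = 23+2 = 25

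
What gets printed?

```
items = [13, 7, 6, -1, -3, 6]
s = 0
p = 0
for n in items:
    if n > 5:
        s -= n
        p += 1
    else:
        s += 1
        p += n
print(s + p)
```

n=13: >5, s = 0-13 = -13; p=1
n=7: >5, s = (-13)-7 = -20; p=2
n=6: >5, s = (-20)-6 = -26; p=3
n=-1: not >5, s = (-26)+1 = -25; p=2
n=-3: not >5, s = (-25)+1 = -24; p=-1
n=6: >5, s = (-24)-6 = -30; p=0
s+p = (-30)+0 = -30

-30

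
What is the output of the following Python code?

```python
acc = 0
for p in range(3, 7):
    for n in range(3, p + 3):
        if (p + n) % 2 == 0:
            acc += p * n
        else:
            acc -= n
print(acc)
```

p=3,n=3: even sum, acc = 0+9 = 9
p=3,n=4: odd sum, acc = 9-4 = 5
p=3,n=5: even sum, acc = 5+15 = 20
p=4,n=3: odd sum, acc = 20-3 = 17
p=4,n=4: even sum, acc = 17+16 = 33
p=4,n=5: odd sum, acc = 33-5 = 28
p=4,n=6: even sum, acc = 28+24 = 52
p=5,n=3: even sum, acc = 52+15 = 67
p=5,n=4: odd sum, acc = 67-4 = 63
p=5,n=5: even sum, acc = 63+25 = 88
p=5,n=6: odd sum, acc = 88-6 = 82
p=5,n=7: even sum, acc = 82+35 = 117
p=6,n=3: odd sum, acc = 117-3 = 114
p=6,n=4: even sum, acc = 114+24 = 138
p=6,n=5: odd sum, acc = 138-5 = 133
p=6,n=6: even sum, acc = 133+36 = 169
p=6,n=7: odd sum, acc = 169-7 = 162
p=6,n=8: even sum, acc = 162+48 = 210

210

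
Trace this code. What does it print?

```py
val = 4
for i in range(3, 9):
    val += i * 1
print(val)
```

37

i=3: val = 4+3*1 = 7
i=4: val = 7+4*1 = 11
i=5: val = 11+5*1 = 16
i=6: val = 16+6*1 = 22
i=7: val = 22+7*1 = 29
i=8: val = 29+8*1 = 37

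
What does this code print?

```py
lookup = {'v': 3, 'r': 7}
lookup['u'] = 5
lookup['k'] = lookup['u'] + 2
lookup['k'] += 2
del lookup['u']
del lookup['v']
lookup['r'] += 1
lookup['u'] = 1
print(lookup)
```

lookup['u'] = 5 → {'v': 3, 'r': 7, 'u': 5}
lookup['k'] = lookup['u']+2 = 7 → {'v': 3, 'r': 7, 'u': 5, 'k': 7}
lookup['k'] = 7+2 = 9 → {'v': 3, 'r': 7, 'u': 5, 'k': 9}
del 'u' → {'v': 3, 'r': 7, 'k': 9}
del 'v' → {'r': 7, 'k': 9}
lookup['r'] = 7+1 = 8 → {'r': 8, 'k': 9}
lookup['u'] = 1 → {'r': 8, 'k': 9, 'u': 1}

{'r': 8, 'k': 9, 'u': 1}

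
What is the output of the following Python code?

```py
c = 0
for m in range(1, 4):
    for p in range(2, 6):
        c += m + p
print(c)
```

m=1,p=2: c = 0+3 = 3
m=1,p=3: c = 3+4 = 7
m=1,p=4: c = 7+5 = 12
m=1,p=5: c = 12+6 = 18
m=2,p=2: c = 18+4 = 22
m=2,p=3: c = 22+5 = 27
m=2,p=4: c = 27+6 = 33
m=2,p=5: c = 33+7 = 40
m=3,p=2: c = 40+5 = 45
m=3,p=3: c = 45+6 = 51
m=3,p=4: c = 51+7 = 58
m=3,p=5: c = 58+8 = 66

66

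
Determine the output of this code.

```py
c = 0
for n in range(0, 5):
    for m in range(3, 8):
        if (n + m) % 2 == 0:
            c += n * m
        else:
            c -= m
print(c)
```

55

n=0,m=3: odd sum, c = 0-3 = -3
n=0,m=4: even sum, c = (-3)+0 = -3
n=0,m=5: odd sum, c = (-3)-5 = -8
n=0,m=6: even sum, c = (-8)+0 = -8
n=0,m=7: odd sum, c = (-8)-7 = -15
n=1,m=3: even sum, c = (-15)+3 = -12
n=1,m=4: odd sum, c = (-12)-4 = -16
n=1,m=5: even sum, c = (-16)+5 = -11
n=1,m=6: odd sum, c = (-11)-6 = -17
n=1,m=7: even sum, c = (-17)+7 = -10
n=2,m=3: odd sum, c = (-10)-3 = -13
n=2,m=4: even sum, c = (-13)+8 = -5
n=2,m=5: odd sum, c = (-5)-5 = -10
n=2,m=6: even sum, c = (-10)+12 = 2
n=2,m=7: odd sum, c = 2-7 = -5
n=3,m=3: even sum, c = (-5)+9 = 4
n=3,m=4: odd sum, c = 4-4 = 0
n=3,m=5: even sum, c = 0+15 = 15
n=3,m=6: odd sum, c = 15-6 = 9
n=3,m=7: even sum, c = 9+21 = 30
n=4,m=3: odd sum, c = 30-3 = 27
n=4,m=4: even sum, c = 27+16 = 43
n=4,m=5: odd sum, c = 43-5 = 38
n=4,m=6: even sum, c = 38+24 = 62
n=4,m=7: odd sum, c = 62-7 = 55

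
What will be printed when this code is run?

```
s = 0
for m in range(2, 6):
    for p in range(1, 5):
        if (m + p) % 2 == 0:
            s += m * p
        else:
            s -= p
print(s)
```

48

m=2,p=1: odd sum, s = 0-1 = -1
m=2,p=2: even sum, s = (-1)+4 = 3
m=2,p=3: odd sum, s = 3-3 = 0
m=2,p=4: even sum, s = 0+8 = 8
m=3,p=1: even sum, s = 8+3 = 11
m=3,p=2: odd sum, s = 11-2 = 9
m=3,p=3: even sum, s = 9+9 = 18
m=3,p=4: odd sum, s = 18-4 = 14
m=4,p=1: odd sum, s = 14-1 = 13
m=4,p=2: even sum, s = 13+8 = 21
m=4,p=3: odd sum, s = 21-3 = 18
m=4,p=4: even sum, s = 18+16 = 34
m=5,p=1: even sum, s = 34+5 = 39
m=5,p=2: odd sum, s = 39-2 = 37
m=5,p=3: even sum, s = 37+15 = 52
m=5,p=4: odd sum, s = 52-4 = 48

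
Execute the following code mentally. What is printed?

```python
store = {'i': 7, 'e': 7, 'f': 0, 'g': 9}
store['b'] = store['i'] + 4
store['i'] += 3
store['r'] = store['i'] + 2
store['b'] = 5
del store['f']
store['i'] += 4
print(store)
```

store['b'] = store['i']+4 = 11 → {'i': 7, 'e': 7, 'f': 0, 'g': 9, 'b': 11}
store['i'] = 7+3 = 10 → {'i': 10, 'e': 7, 'f': 0, 'g': 9, 'b': 11}
store['r'] = store['i']+2 = 12 → {'i': 10, 'e': 7, 'f': 0, 'g': 9, 'b': 11, 'r': 12}
store['b'] = 5 → {'i': 10, 'e': 7, 'f': 0, 'g': 9, 'b': 5, 'r': 12}
del 'f' → {'i': 10, 'e': 7, 'g': 9, 'b': 5, 'r': 12}
store['i'] = 10+4 = 14 → {'i': 14, 'e': 7, 'g': 9, 'b': 5, 'r': 12}

{'i': 14, 'e': 7, 'g': 9, 'b': 5, 'r': 12}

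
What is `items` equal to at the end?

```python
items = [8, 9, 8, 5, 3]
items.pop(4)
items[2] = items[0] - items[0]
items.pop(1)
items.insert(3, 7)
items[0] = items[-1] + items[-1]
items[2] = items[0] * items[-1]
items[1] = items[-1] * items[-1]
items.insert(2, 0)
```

[14, 49, 0, 98, 7]

pop(4) removes 3 → [8, 9, 8, 5]
items[2] = items[0]-items[0] = 8-8 = 0 → [8, 9, 0, 5]
pop(1) removes 9 → [8, 0, 5]
insert 7 at 3 → [8, 0, 5, 7]
items[0] = items[-1]+items[-1] = 7+7 = 14 → [14, 0, 5, 7]
items[2] = items[0]*items[-1] = 14*7 = 98 → [14, 0, 98, 7]
items[1] = items[-1]*items[-1] = 7*7 = 49 → [14, 49, 98, 7]
insert 0 at 2 → [14, 49, 0, 98, 7]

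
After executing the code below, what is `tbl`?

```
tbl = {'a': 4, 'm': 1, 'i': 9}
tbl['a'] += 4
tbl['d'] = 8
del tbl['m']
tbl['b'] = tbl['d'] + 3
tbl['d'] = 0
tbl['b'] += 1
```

{'a': 8, 'i': 9, 'd': 0, 'b': 12}

tbl['a'] = 4+4 = 8 → {'a': 8, 'm': 1, 'i': 9}
tbl['d'] = 8 → {'a': 8, 'm': 1, 'i': 9, 'd': 8}
del 'm' → {'a': 8, 'i': 9, 'd': 8}
tbl['b'] = tbl['d']+3 = 11 → {'a': 8, 'i': 9, 'd': 8, 'b': 11}
tbl['d'] = 0 → {'a': 8, 'i': 9, 'd': 0, 'b': 11}
tbl['b'] = 11+1 = 12 → {'a': 8, 'i': 9, 'd': 0, 'b': 12}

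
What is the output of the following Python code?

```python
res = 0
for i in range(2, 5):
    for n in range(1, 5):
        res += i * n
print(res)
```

90

i=2,n=1: res = 0+2 = 2
i=2,n=2: res = 2+4 = 6
i=2,n=3: res = 6+6 = 12
i=2,n=4: res = 12+8 = 20
i=3,n=1: res = 20+3 = 23
i=3,n=2: res = 23+6 = 29
i=3,n=3: res = 29+9 = 38
i=3,n=4: res = 38+12 = 50
i=4,n=1: res = 50+4 = 54
i=4,n=2: res = 54+8 = 62
i=4,n=3: res = 62+12 = 74
i=4,n=4: res = 74+16 = 90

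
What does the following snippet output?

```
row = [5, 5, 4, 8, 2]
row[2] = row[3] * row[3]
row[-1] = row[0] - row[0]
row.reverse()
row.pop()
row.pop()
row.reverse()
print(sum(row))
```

row[2] = row[3]*row[3] = 8*8 = 64 → [5, 5, 64, 8, 2]
row[-1] = row[0]-row[0] = 5-5 = 0 → [5, 5, 64, 8, 0]
reverse → [0, 8, 64, 5, 5]
pop() removes 5 → [0, 8, 64, 5]
pop() removes 5 → [0, 8, 64]
reverse → [64, 8, 0]
sum = 72

72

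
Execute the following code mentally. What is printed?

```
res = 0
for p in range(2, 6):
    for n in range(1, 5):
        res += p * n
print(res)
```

140

p=2,n=1: res = 0+2 = 2
p=2,n=2: res = 2+4 = 6
p=2,n=3: res = 6+6 = 12
p=2,n=4: res = 12+8 = 20
p=3,n=1: res = 20+3 = 23
p=3,n=2: res = 23+6 = 29
p=3,n=3: res = 29+9 = 38
p=3,n=4: res = 38+12 = 50
p=4,n=1: res = 50+4 = 54
p=4,n=2: res = 54+8 = 62
p=4,n=3: res = 62+12 = 74
p=4,n=4: res = 74+16 = 90
p=5,n=1: res = 90+5 = 95
p=5,n=2: res = 95+10 = 105
p=5,n=3: res = 105+15 = 120
p=5,n=4: res = 120+20 = 140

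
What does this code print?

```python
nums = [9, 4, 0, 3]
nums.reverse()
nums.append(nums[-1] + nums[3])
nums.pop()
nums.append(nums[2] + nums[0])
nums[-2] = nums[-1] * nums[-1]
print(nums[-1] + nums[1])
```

7

reverse → [3, 0, 4, 9]
append nums[-1]+nums[3] = 9+9 = 18 → [3, 0, 4, 9, 18]
pop() removes 18 → [3, 0, 4, 9]
append nums[2]+nums[0] = 4+3 = 7 → [3, 0, 4, 9, 7]
nums[-2] = nums[-1]*nums[-1] = 7*7 = 49 → [3, 0, 4, 49, 7]
nums[-1]+nums[1] = 7+0 = 7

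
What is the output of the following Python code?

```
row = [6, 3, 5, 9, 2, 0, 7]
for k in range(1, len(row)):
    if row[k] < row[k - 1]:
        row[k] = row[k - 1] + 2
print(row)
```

[6, 8, 10, 12, 14, 16, 18]

k=1: 3<6, row[1] = 6+2 = 8 → [6, 8, 5, 9, 2, 0, 7]
k=2: 5<8, row[2] = 8+2 = 10 → [6, 8, 10, 9, 2, 0, 7]
k=3: 9<10, row[3] = 10+2 = 12 → [6, 8, 10, 12, 2, 0, 7]
k=4: 2<12, row[4] = 12+2 = 14 → [6, 8, 10, 12, 14, 0, 7]
k=5: 0<14, row[5] = 14+2 = 16 → [6, 8, 10, 12, 14, 16, 7]
k=6: 7<16, row[6] = 16+2 = 18 → [6, 8, 10, 12, 14, 16, 18]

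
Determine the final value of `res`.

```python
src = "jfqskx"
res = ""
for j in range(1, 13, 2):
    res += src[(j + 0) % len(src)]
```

'fsxfsx'

j=1: add src[1]='f' → 'f'
j=3: add src[3]='s' → 'fs'
j=5: add src[5]='x' → 'fsx'
j=7: add src[1]='f' → 'fsxf'
j=9: add src[3]='s' → 'fsxfs'
j=11: add src[5]='x' → 'fsxfsx'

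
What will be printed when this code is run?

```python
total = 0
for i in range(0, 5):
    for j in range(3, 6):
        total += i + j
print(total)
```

i=0,j=3: total = 0+3 = 3
i=0,j=4: total = 3+4 = 7
i=0,j=5: total = 7+5 = 12
i=1,j=3: total = 12+4 = 16
i=1,j=4: total = 16+5 = 21
i=1,j=5: total = 21+6 = 27
i=2,j=3: total = 27+5 = 32
i=2,j=4: total = 32+6 = 38
i=2,j=5: total = 38+7 = 45
i=3,j=3: total = 45+6 = 51
i=3,j=4: total = 51+7 = 58
i=3,j=5: total = 58+8 = 66
i=4,j=3: total = 66+7 = 73
i=4,j=4: total = 73+8 = 81
i=4,j=5: total = 81+9 = 90

90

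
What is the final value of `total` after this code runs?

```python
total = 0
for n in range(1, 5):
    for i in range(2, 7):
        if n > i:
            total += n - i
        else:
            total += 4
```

72

n=1,i=2: not 1>2, total = 0+4 = 4
n=1,i=3: not 1>3, total = 4+4 = 8
n=1,i=4: not 1>4, total = 8+4 = 12
n=1,i=5: not 1>5, total = 12+4 = 16
n=1,i=6: not 1>6, total = 16+4 = 20
n=2,i=2: not 2>2, total = 20+4 = 24
n=2,i=3: not 2>3, total = 24+4 = 28
n=2,i=4: not 2>4, total = 28+4 = 32
n=2,i=5: not 2>5, total = 32+4 = 36
n=2,i=6: not 2>6, total = 36+4 = 40
n=3,i=2: 3>2, total = 40+1 = 41
n=3,i=3: not 3>3, total = 41+4 = 45
n=3,i=4: not 3>4, total = 45+4 = 49
n=3,i=5: not 3>5, total = 49+4 = 53
n=3,i=6: not 3>6, total = 53+4 = 57
n=4,i=2: 4>2, total = 57+2 = 59
n=4,i=3: 4>3, total = 59+1 = 60
n=4,i=4: not 4>4, total = 60+4 = 64
n=4,i=5: not 4>5, total = 64+4 = 68
n=4,i=6: not 4>6, total = 68+4 = 72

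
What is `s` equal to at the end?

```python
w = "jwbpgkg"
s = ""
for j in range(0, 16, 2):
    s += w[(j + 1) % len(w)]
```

j=0: add w[1]='w' → 'w'
j=2: add w[3]='p' → 'wp'
j=4: add w[5]='k' → 'wpk'
j=6: add w[0]='j' → 'wpkj'
j=8: add w[2]='b' → 'wpkjb'
j=10: add w[4]='g' → 'wpkjbg'
j=12: add w[6]='g' → 'wpkjbgg'
j=14: add w[1]='w' → 'wpkjbggw'

'wpkjbggw'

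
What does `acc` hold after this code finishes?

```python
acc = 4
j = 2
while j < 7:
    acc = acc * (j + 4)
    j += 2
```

j=2: acc = 4*6 = 24
j=4: acc = 24*8 = 192
j=6: acc = 192*10 = 1920

1920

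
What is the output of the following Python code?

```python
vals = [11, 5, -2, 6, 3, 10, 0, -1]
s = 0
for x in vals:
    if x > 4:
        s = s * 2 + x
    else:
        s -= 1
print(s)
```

x=11: >4, s = 0*2+11 = 11
x=5: >4, s = 11*2+5 = 27
x=-2: not >4, s = 27-1 = 26
x=6: >4, s = 26*2+6 = 58
x=3: not >4, s = 58-1 = 57
x=10: >4, s = 57*2+10 = 124
x=0: not >4, s = 124-1 = 123
x=-1: not >4, s = 123-1 = 122

122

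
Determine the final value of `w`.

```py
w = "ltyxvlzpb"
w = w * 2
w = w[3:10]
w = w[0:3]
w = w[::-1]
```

repeat ×2 → 'ltyxvlzpbltyxvlzpb'
slice [3:10] → 'xvlzpbl'
slice [0:3] → 'xvl'
reverse → 'lvx'

'lvx'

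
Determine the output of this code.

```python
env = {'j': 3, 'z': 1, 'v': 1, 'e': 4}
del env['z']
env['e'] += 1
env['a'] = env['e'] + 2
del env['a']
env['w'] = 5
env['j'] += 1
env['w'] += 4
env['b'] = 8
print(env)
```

{'j': 4, 'v': 1, 'e': 5, 'w': 9, 'b': 8}

del 'z' → {'j': 3, 'v': 1, 'e': 4}
env['e'] = 4+1 = 5 → {'j': 3, 'v': 1, 'e': 5}
env['a'] = env['e']+2 = 7 → {'j': 3, 'v': 1, 'e': 5, 'a': 7}
del 'a' → {'j': 3, 'v': 1, 'e': 5}
env['w'] = 5 → {'j': 3, 'v': 1, 'e': 5, 'w': 5}
env['j'] = 3+1 = 4 → {'j': 4, 'v': 1, 'e': 5, 'w': 5}
env['w'] = 5+4 = 9 → {'j': 4, 'v': 1, 'e': 5, 'w': 9}
env['b'] = 8 → {'j': 4, 'v': 1, 'e': 5, 'w': 9, 'b': 8}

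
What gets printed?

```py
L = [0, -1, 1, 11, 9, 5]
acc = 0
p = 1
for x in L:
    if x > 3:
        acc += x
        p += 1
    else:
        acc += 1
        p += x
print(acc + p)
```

x=0: not >3, acc = 0+1 = 1; p=1
x=-1: not >3, acc = 1+1 = 2; p=0
x=1: not >3, acc = 2+1 = 3; p=1
x=11: >3, acc = 3+11 = 14; p=2
x=9: >3, acc = 14+9 = 23; p=3
x=5: >3, acc = 23+5 = 28; p=4
acc+p = 28+4 = 32

32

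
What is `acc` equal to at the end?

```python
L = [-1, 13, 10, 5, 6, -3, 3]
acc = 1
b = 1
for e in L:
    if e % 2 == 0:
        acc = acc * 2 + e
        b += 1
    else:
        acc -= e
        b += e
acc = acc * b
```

-560

e=-1: not even, acc = 1-(-1) = 2; b=0
e=13: not even, acc = 2-13 = -11; b=13
e=10: even, acc = (-11)*2+10 = -12; b=14
e=5: not even, acc = (-12)-5 = -17; b=19
e=6: even, acc = (-17)*2+6 = -28; b=20
e=-3: not even, acc = (-28)-(-3) = -25; b=17
e=3: not even, acc = (-25)-3 = -28; b=20
acc*b = (-28)*20 = -560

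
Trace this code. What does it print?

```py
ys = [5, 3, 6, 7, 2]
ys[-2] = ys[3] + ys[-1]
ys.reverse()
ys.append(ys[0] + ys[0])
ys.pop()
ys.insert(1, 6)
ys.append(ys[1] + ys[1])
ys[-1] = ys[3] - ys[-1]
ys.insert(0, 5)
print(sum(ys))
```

30

ys[-2] = ys[3]+ys[-1] = 7+2 = 9 → [5, 3, 6, 9, 2]
reverse → [2, 9, 6, 3, 5]
append ys[0]+ys[0] = 2+2 = 4 → [2, 9, 6, 3, 5, 4]
pop() removes 4 → [2, 9, 6, 3, 5]
insert 6 at 1 → [2, 6, 9, 6, 3, 5]
append ys[1]+ys[1] = 6+6 = 12 → [2, 6, 9, 6, 3, 5, 12]
ys[-1] = ys[3]-ys[-1] = 6-12 = -6 → [2, 6, 9, 6, 3, 5, -6]
insert 5 at 0 → [5, 2, 6, 9, 6, 3, 5, -6]
sum = 30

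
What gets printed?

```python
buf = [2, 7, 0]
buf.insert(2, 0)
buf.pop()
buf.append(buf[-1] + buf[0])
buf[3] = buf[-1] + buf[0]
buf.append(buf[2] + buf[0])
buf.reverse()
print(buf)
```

insert 0 at 2 → [2, 7, 0, 0]
pop() removes 0 → [2, 7, 0]
append buf[-1]+buf[0] = 0+2 = 2 → [2, 7, 0, 2]
buf[3] = buf[-1]+buf[0] = 2+2 = 4 → [2, 7, 0, 4]
append buf[2]+buf[0] = 0+2 = 2 → [2, 7, 0, 4, 2]
reverse → [2, 4, 0, 7, 2]

[2, 4, 0, 7, 2]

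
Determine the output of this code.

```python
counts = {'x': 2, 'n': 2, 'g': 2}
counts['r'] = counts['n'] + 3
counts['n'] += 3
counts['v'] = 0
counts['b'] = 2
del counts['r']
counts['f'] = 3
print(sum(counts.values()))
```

14

counts['r'] = counts['n']+3 = 5 → {'x': 2, 'n': 2, 'g': 2, 'r': 5}
counts['n'] = 2+3 = 5 → {'x': 2, 'n': 5, 'g': 2, 'r': 5}
counts['v'] = 0 → {'x': 2, 'n': 5, 'g': 2, 'r': 5, 'v': 0}
counts['b'] = 2 → {'x': 2, 'n': 5, 'g': 2, 'r': 5, 'v': 0, 'b': 2}
del 'r' → {'x': 2, 'n': 5, 'g': 2, 'v': 0, 'b': 2}
counts['f'] = 3 → {'x': 2, 'n': 5, 'g': 2, 'v': 0, 'b': 2, 'f': 3}
sum of values = 14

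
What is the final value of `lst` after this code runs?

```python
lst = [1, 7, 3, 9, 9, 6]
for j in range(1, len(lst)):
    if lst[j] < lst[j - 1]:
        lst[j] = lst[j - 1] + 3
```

[1, 7, 10, 13, 16, 19]

j=1: 7>=1, unchanged → [1, 7, 3, 9, 9, 6]
j=2: 3<7, lst[2] = 7+3 = 10 → [1, 7, 10, 9, 9, 6]
j=3: 9<10, lst[3] = 10+3 = 13 → [1, 7, 10, 13, 9, 6]
j=4: 9<13, lst[4] = 13+3 = 16 → [1, 7, 10, 13, 16, 6]
j=5: 6<16, lst[5] = 16+3 = 19 → [1, 7, 10, 13, 16, 19]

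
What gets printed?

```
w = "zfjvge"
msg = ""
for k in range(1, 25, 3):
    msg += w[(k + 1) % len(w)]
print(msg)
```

k=1: add w[2]='j' → 'j'
k=4: add w[5]='e' → 'je'
k=7: add w[2]='j' → 'jej'
k=10: add w[5]='e' → 'jeje'
k=13: add w[2]='j' → 'jejej'
k=16: add w[5]='e' → 'jejeje'
k=19: add w[2]='j' → 'jejejej'
k=22: add w[5]='e' → 'jejejeje'

jejejeje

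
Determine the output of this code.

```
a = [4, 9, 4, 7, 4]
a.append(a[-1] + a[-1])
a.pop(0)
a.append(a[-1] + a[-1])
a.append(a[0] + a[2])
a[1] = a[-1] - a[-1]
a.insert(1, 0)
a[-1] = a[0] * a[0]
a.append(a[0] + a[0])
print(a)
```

append a[-1]+a[-1] = 4+4 = 8 → [4, 9, 4, 7, 4, 8]
pop(0) removes 4 → [9, 4, 7, 4, 8]
append a[-1]+a[-1] = 8+8 = 16 → [9, 4, 7, 4, 8, 16]
append a[0]+a[2] = 9+7 = 16 → [9, 4, 7, 4, 8, 16, 16]
a[1] = a[-1]-a[-1] = 16-16 = 0 → [9, 0, 7, 4, 8, 16, 16]
insert 0 at 1 → [9, 0, 0, 7, 4, 8, 16, 16]
a[-1] = a[0]*a[0] = 9*9 = 81 → [9, 0, 0, 7, 4, 8, 16, 81]
append a[0]+a[0] = 9+9 = 18 → [9, 0, 0, 7, 4, 8, 16, 81, 18]

[9, 0, 0, 7, 4, 8, 16, 81, 18]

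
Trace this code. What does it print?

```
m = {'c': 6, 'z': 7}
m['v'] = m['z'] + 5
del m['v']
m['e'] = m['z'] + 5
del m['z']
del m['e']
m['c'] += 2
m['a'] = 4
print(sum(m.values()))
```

m['v'] = m['z']+5 = 12 → {'c': 6, 'z': 7, 'v': 12}
del 'v' → {'c': 6, 'z': 7}
m['e'] = m['z']+5 = 12 → {'c': 6, 'z': 7, 'e': 12}
del 'z' → {'c': 6, 'e': 12}
del 'e' → {'c': 6}
m['c'] = 6+2 = 8 → {'c': 8}
m['a'] = 4 → {'c': 8, 'a': 4}
sum of values = 12

12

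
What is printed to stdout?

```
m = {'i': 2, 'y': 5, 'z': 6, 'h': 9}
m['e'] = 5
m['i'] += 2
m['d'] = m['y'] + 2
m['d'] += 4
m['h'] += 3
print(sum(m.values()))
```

m['e'] = 5 → {'i': 2, 'y': 5, 'z': 6, 'h': 9, 'e': 5}
m['i'] = 2+2 = 4 → {'i': 4, 'y': 5, 'z': 6, 'h': 9, 'e': 5}
m['d'] = m['y']+2 = 7 → {'i': 4, 'y': 5, 'z': 6, 'h': 9, 'e': 5, 'd': 7}
m['d'] = 7+4 = 11 → {'i': 4, 'y': 5, 'z': 6, 'h': 9, 'e': 5, 'd': 11}
m['h'] = 9+3 = 12 → {'i': 4, 'y': 5, 'z': 6, 'h': 12, 'e': 5, 'd': 11}
sum of values = 43

43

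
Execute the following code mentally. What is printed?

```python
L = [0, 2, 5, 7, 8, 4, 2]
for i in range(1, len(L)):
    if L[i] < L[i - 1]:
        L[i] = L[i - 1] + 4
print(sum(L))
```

i=1: 2>=0, unchanged → [0, 2, 5, 7, 8, 4, 2]
i=2: 5>=2, unchanged → [0, 2, 5, 7, 8, 4, 2]
i=3: 7>=5, unchanged → [0, 2, 5, 7, 8, 4, 2]
i=4: 8>=7, unchanged → [0, 2, 5, 7, 8, 4, 2]
i=5: 4<8, L[5] = 8+4 = 12 → [0, 2, 5, 7, 8, 12, 2]
i=6: 2<12, L[6] = 12+4 = 16 → [0, 2, 5, 7, 8, 12, 16]
sum = 50

50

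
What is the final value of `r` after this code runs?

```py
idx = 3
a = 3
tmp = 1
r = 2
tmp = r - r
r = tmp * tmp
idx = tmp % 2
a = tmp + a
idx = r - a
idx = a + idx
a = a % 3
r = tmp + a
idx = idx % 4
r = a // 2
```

tmp = 2-2 = 0
r = 0*0 = 0
idx = 0%2 = 0
a = 0+3 = 3
idx = 0-3 = -3
idx = 3+(-3) = 0
a = 3%3 = 0
r = 0+0 = 0
idx = 0%4 = 0
r = 0//2 = 0

0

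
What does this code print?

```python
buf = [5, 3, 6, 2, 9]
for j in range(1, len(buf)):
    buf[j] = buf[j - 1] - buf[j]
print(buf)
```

j=1: buf[1] = 5-3 = 2 → [5, 2, 6, 2, 9]
j=2: buf[2] = 2-6 = -4 → [5, 2, -4, 2, 9]
j=3: buf[3] = (-4)-2 = -6 → [5, 2, -4, -6, 9]
j=4: buf[4] = (-6)-9 = -15 → [5, 2, -4, -6, -15]

[5, 2, -4, -6, -15]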